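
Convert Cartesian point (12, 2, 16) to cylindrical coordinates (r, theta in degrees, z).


r = sqrt(12^2 + 2^2) = 12.1655
theta = atan2(2, 12) = 9.4623 deg
z = 16

r = 12.1655, theta = 9.4623 deg, z = 16


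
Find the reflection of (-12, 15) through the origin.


Reflection through origin: (x, y) -> (-x, -y)
(-12, 15) -> (12, -15)

(12, -15)


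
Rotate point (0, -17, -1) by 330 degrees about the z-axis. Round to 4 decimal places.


x' = 0*cos(330) - -17*sin(330) = -8.5
y' = 0*sin(330) + -17*cos(330) = -14.7224
z' = -1

(-8.5, -14.7224, -1)


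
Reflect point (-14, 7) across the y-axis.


Reflection across y-axis: (x, y) -> (-x, y)
(-14, 7) -> (14, 7)

(14, 7)


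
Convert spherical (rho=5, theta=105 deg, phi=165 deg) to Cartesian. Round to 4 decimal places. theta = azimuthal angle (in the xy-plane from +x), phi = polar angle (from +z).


x = 5 * sin(165) * cos(105) = -0.3349
y = 5 * sin(165) * sin(105) = 1.25
z = 5 * cos(165) = -4.8296

(-0.3349, 1.25, -4.8296)


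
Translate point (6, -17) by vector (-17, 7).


Translation: (x+dx, y+dy) = (6+-17, -17+7) = (-11, -10)

(-11, -10)


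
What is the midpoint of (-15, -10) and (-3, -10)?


Midpoint = ((-15+-3)/2, (-10+-10)/2) = (-9, -10)

(-9, -10)


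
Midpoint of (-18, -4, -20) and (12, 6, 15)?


Midpoint = ((-18+12)/2, (-4+6)/2, (-20+15)/2) = (-3, 1, -2.5)

(-3, 1, -2.5)


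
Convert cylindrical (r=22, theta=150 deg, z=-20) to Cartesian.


x = 22 * cos(150) = -19.0526
y = 22 * sin(150) = 11
z = -20

(-19.0526, 11, -20)


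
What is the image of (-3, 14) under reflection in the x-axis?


Reflection across x-axis: (x, y) -> (x, -y)
(-3, 14) -> (-3, -14)

(-3, -14)


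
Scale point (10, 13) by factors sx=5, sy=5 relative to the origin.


Scaling: (x*sx, y*sy) = (10*5, 13*5) = (50, 65)

(50, 65)


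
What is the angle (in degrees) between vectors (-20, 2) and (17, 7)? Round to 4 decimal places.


dot = -20*17 + 2*7 = -326
|u| = 20.0998, |v| = 18.3848
cos(angle) = -0.8822
angle = 151.9093 degrees

151.9093 degrees


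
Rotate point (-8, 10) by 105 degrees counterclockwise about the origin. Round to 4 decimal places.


x' = -8*cos(105) - 10*sin(105) = -7.5887
y' = -8*sin(105) + 10*cos(105) = -10.3156

(-7.5887, -10.3156)


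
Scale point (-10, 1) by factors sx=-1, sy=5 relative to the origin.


Scaling: (x*sx, y*sy) = (-10*-1, 1*5) = (10, 5)

(10, 5)


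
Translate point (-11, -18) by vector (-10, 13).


Translation: (x+dx, y+dy) = (-11+-10, -18+13) = (-21, -5)

(-21, -5)


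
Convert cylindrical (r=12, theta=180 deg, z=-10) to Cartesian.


x = 12 * cos(180) = -12
y = 12 * sin(180) = 0
z = -10

(-12, 0, -10)


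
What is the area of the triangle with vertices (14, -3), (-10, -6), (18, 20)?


Area = |x1(y2-y3) + x2(y3-y1) + x3(y1-y2)| / 2
= |14*(-6-20) + -10*(20--3) + 18*(-3--6)| / 2
= 270

270


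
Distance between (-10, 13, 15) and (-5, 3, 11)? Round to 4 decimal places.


d = sqrt((-5--10)^2 + (3-13)^2 + (11-15)^2) = 11.8743

11.8743


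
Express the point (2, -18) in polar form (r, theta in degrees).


r = sqrt(2^2 + (-18)^2) = 18.1108
theta = atan2(-18, 2) = 276.3402 degrees

r = 18.1108, theta = 276.3402 degrees


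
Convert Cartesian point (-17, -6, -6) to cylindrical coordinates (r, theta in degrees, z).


r = sqrt((-17)^2 + (-6)^2) = 18.0278
theta = atan2(-6, -17) = 199.44 deg
z = -6

r = 18.0278, theta = 199.44 deg, z = -6


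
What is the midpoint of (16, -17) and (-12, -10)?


Midpoint = ((16+-12)/2, (-17+-10)/2) = (2, -13.5)

(2, -13.5)


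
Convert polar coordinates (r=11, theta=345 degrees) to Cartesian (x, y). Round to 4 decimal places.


x = 11 * cos(345) = 10.6252
y = 11 * sin(345) = -2.847

(10.6252, -2.847)


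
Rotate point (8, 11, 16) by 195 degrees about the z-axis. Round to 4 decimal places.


x' = 8*cos(195) - 11*sin(195) = -4.8804
y' = 8*sin(195) + 11*cos(195) = -12.6957
z' = 16

(-4.8804, -12.6957, 16)


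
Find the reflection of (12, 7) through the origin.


Reflection through origin: (x, y) -> (-x, -y)
(12, 7) -> (-12, -7)

(-12, -7)


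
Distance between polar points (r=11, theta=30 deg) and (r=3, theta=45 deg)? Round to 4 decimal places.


d = sqrt(r1^2 + r2^2 - 2*r1*r2*cos(t2-t1))
d = sqrt(11^2 + 3^2 - 2*11*3*cos(45-30)) = 8.1393

8.1393


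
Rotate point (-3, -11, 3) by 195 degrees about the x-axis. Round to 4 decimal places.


x' = -3
y' = -11*cos(195) - 3*sin(195) = 11.4016
z' = -11*sin(195) + 3*cos(195) = -0.0508

(-3, 11.4016, -0.0508)


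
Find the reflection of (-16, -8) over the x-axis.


Reflection across x-axis: (x, y) -> (x, -y)
(-16, -8) -> (-16, 8)

(-16, 8)


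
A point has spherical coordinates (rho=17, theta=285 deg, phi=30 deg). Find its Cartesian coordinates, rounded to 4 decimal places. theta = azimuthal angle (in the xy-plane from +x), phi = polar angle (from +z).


x = 17 * sin(30) * cos(285) = 2.2
y = 17 * sin(30) * sin(285) = -8.2104
z = 17 * cos(30) = 14.7224

(2.2, -8.2104, 14.7224)


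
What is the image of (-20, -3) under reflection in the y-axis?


Reflection across y-axis: (x, y) -> (-x, y)
(-20, -3) -> (20, -3)

(20, -3)


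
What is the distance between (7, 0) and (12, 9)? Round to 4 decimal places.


d = sqrt((12-7)^2 + (9-0)^2) = 10.2956

10.2956


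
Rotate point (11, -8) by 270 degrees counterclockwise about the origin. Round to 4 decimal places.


x' = 11*cos(270) - -8*sin(270) = -8
y' = 11*sin(270) + -8*cos(270) = -11

(-8, -11)


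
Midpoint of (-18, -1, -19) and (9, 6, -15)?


Midpoint = ((-18+9)/2, (-1+6)/2, (-19+-15)/2) = (-4.5, 2.5, -17)

(-4.5, 2.5, -17)


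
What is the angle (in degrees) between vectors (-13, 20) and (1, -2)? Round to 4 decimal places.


dot = -13*1 + 20*-2 = -53
|u| = 23.8537, |v| = 2.2361
cos(angle) = -0.9937
angle = 173.5412 degrees

173.5412 degrees


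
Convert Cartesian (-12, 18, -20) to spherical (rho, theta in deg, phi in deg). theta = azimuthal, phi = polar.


rho = sqrt((-12)^2 + 18^2 + (-20)^2) = 29.4618
theta = atan2(18, -12) = 123.6901 deg
phi = acos(-20/29.4618) = 132.7534 deg

rho = 29.4618, theta = 123.6901 deg, phi = 132.7534 deg


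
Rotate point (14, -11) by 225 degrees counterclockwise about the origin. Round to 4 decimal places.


x' = 14*cos(225) - -11*sin(225) = -17.6777
y' = 14*sin(225) + -11*cos(225) = -2.1213

(-17.6777, -2.1213)


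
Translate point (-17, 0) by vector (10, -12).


Translation: (x+dx, y+dy) = (-17+10, 0+-12) = (-7, -12)

(-7, -12)


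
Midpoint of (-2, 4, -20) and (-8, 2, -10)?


Midpoint = ((-2+-8)/2, (4+2)/2, (-20+-10)/2) = (-5, 3, -15)

(-5, 3, -15)


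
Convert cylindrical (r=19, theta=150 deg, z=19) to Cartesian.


x = 19 * cos(150) = -16.4545
y = 19 * sin(150) = 9.5
z = 19

(-16.4545, 9.5, 19)


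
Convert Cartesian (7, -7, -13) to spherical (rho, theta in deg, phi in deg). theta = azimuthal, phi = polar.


rho = sqrt(7^2 + (-7)^2 + (-13)^2) = 16.3401
theta = atan2(-7, 7) = 315 deg
phi = acos(-13/16.3401) = 142.7107 deg

rho = 16.3401, theta = 315 deg, phi = 142.7107 deg


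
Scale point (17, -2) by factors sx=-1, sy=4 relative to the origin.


Scaling: (x*sx, y*sy) = (17*-1, -2*4) = (-17, -8)

(-17, -8)


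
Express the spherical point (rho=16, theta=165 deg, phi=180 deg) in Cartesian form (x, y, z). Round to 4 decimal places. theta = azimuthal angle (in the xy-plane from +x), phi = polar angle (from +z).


x = 16 * sin(180) * cos(165) = 0
y = 16 * sin(180) * sin(165) = 0
z = 16 * cos(180) = -16

(0, 0, -16)


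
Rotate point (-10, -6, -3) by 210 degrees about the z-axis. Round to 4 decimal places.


x' = -10*cos(210) - -6*sin(210) = 5.6603
y' = -10*sin(210) + -6*cos(210) = 10.1962
z' = -3

(5.6603, 10.1962, -3)


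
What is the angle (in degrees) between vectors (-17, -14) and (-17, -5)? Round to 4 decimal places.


dot = -17*-17 + -14*-5 = 359
|u| = 22.0227, |v| = 17.72
cos(angle) = 0.9199
angle = 23.0829 degrees

23.0829 degrees


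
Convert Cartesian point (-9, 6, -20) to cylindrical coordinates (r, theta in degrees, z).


r = sqrt((-9)^2 + 6^2) = 10.8167
theta = atan2(6, -9) = 146.3099 deg
z = -20

r = 10.8167, theta = 146.3099 deg, z = -20


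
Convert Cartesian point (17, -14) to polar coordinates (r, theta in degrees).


r = sqrt(17^2 + (-14)^2) = 22.0227
theta = atan2(-14, 17) = 320.5275 degrees

r = 22.0227, theta = 320.5275 degrees


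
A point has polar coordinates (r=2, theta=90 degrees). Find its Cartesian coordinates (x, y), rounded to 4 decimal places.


x = 2 * cos(90) = 0
y = 2 * sin(90) = 2

(0, 2)


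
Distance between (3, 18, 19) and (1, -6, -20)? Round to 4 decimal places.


d = sqrt((1-3)^2 + (-6-18)^2 + (-20-19)^2) = 45.8367

45.8367


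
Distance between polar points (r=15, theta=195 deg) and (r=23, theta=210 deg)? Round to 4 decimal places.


d = sqrt(r1^2 + r2^2 - 2*r1*r2*cos(t2-t1))
d = sqrt(15^2 + 23^2 - 2*15*23*cos(210-195)) = 9.3547

9.3547


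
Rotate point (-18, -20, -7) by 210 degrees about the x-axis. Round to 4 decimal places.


x' = -18
y' = -20*cos(210) - -7*sin(210) = 13.8205
z' = -20*sin(210) + -7*cos(210) = 16.0622

(-18, 13.8205, 16.0622)


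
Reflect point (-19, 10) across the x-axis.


Reflection across x-axis: (x, y) -> (x, -y)
(-19, 10) -> (-19, -10)

(-19, -10)


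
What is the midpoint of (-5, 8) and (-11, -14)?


Midpoint = ((-5+-11)/2, (8+-14)/2) = (-8, -3)

(-8, -3)


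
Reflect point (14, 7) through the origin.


Reflection through origin: (x, y) -> (-x, -y)
(14, 7) -> (-14, -7)

(-14, -7)


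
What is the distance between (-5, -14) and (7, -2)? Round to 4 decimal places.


d = sqrt((7--5)^2 + (-2--14)^2) = 16.9706

16.9706


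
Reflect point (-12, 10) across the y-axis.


Reflection across y-axis: (x, y) -> (-x, y)
(-12, 10) -> (12, 10)

(12, 10)


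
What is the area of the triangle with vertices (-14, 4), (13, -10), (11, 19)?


Area = |x1(y2-y3) + x2(y3-y1) + x3(y1-y2)| / 2
= |-14*(-10-19) + 13*(19-4) + 11*(4--10)| / 2
= 377.5

377.5


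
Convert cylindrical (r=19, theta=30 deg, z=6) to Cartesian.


x = 19 * cos(30) = 16.4545
y = 19 * sin(30) = 9.5
z = 6

(16.4545, 9.5, 6)


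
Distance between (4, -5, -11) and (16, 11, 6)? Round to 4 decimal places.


d = sqrt((16-4)^2 + (11--5)^2 + (6--11)^2) = 26.2488

26.2488


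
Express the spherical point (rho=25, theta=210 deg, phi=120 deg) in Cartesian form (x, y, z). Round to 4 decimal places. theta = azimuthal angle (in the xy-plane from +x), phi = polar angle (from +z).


x = 25 * sin(120) * cos(210) = -18.75
y = 25 * sin(120) * sin(210) = -10.8253
z = 25 * cos(120) = -12.5

(-18.75, -10.8253, -12.5)


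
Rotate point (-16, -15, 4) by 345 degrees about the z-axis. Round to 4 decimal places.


x' = -16*cos(345) - -15*sin(345) = -19.3371
y' = -16*sin(345) + -15*cos(345) = -10.3478
z' = 4

(-19.3371, -10.3478, 4)


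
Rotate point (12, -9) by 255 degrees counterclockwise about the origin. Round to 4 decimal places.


x' = 12*cos(255) - -9*sin(255) = -11.7992
y' = 12*sin(255) + -9*cos(255) = -9.2617

(-11.7992, -9.2617)


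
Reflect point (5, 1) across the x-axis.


Reflection across x-axis: (x, y) -> (x, -y)
(5, 1) -> (5, -1)

(5, -1)


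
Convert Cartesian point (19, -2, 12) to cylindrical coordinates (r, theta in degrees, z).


r = sqrt(19^2 + (-2)^2) = 19.105
theta = atan2(-2, 19) = 353.991 deg
z = 12

r = 19.105, theta = 353.991 deg, z = 12


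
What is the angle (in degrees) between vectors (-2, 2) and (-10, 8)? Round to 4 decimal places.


dot = -2*-10 + 2*8 = 36
|u| = 2.8284, |v| = 12.8062
cos(angle) = 0.9939
angle = 6.3402 degrees

6.3402 degrees


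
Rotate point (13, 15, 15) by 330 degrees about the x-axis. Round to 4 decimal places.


x' = 13
y' = 15*cos(330) - 15*sin(330) = 20.4904
z' = 15*sin(330) + 15*cos(330) = 5.4904

(13, 20.4904, 5.4904)


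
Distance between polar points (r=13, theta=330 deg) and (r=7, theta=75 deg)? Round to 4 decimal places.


d = sqrt(r1^2 + r2^2 - 2*r1*r2*cos(t2-t1))
d = sqrt(13^2 + 7^2 - 2*13*7*cos(75-330)) = 16.282

16.282


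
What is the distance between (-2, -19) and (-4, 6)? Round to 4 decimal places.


d = sqrt((-4--2)^2 + (6--19)^2) = 25.0799

25.0799


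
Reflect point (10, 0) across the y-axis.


Reflection across y-axis: (x, y) -> (-x, y)
(10, 0) -> (-10, 0)

(-10, 0)


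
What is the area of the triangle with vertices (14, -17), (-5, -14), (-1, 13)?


Area = |x1(y2-y3) + x2(y3-y1) + x3(y1-y2)| / 2
= |14*(-14-13) + -5*(13--17) + -1*(-17--14)| / 2
= 262.5

262.5


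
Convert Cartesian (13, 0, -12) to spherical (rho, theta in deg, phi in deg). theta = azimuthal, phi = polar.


rho = sqrt(13^2 + 0^2 + (-12)^2) = 17.6918
theta = atan2(0, 13) = 0 deg
phi = acos(-12/17.6918) = 132.7094 deg

rho = 17.6918, theta = 0 deg, phi = 132.7094 deg


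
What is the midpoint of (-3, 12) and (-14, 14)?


Midpoint = ((-3+-14)/2, (12+14)/2) = (-8.5, 13)

(-8.5, 13)


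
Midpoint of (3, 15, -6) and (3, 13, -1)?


Midpoint = ((3+3)/2, (15+13)/2, (-6+-1)/2) = (3, 14, -3.5)

(3, 14, -3.5)


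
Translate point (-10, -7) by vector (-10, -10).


Translation: (x+dx, y+dy) = (-10+-10, -7+-10) = (-20, -17)

(-20, -17)


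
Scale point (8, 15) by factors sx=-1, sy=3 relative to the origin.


Scaling: (x*sx, y*sy) = (8*-1, 15*3) = (-8, 45)

(-8, 45)


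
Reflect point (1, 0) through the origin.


Reflection through origin: (x, y) -> (-x, -y)
(1, 0) -> (-1, 0)

(-1, 0)


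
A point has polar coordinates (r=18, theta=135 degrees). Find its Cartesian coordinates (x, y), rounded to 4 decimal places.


x = 18 * cos(135) = -12.7279
y = 18 * sin(135) = 12.7279

(-12.7279, 12.7279)


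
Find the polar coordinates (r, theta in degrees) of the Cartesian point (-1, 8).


r = sqrt((-1)^2 + 8^2) = 8.0623
theta = atan2(8, -1) = 97.125 degrees

r = 8.0623, theta = 97.125 degrees


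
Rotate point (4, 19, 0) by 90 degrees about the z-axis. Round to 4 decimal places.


x' = 4*cos(90) - 19*sin(90) = -19
y' = 4*sin(90) + 19*cos(90) = 4
z' = 0

(-19, 4, 0)


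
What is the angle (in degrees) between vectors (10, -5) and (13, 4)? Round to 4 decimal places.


dot = 10*13 + -5*4 = 110
|u| = 11.1803, |v| = 13.6015
cos(angle) = 0.7234
angle = 43.6678 degrees

43.6678 degrees


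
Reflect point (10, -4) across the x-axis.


Reflection across x-axis: (x, y) -> (x, -y)
(10, -4) -> (10, 4)

(10, 4)


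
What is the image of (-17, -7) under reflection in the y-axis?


Reflection across y-axis: (x, y) -> (-x, y)
(-17, -7) -> (17, -7)

(17, -7)


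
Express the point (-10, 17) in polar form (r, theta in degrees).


r = sqrt((-10)^2 + 17^2) = 19.7231
theta = atan2(17, -10) = 120.4655 degrees

r = 19.7231, theta = 120.4655 degrees


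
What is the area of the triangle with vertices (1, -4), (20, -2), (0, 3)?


Area = |x1(y2-y3) + x2(y3-y1) + x3(y1-y2)| / 2
= |1*(-2-3) + 20*(3--4) + 0*(-4--2)| / 2
= 67.5

67.5


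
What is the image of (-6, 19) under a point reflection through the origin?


Reflection through origin: (x, y) -> (-x, -y)
(-6, 19) -> (6, -19)

(6, -19)


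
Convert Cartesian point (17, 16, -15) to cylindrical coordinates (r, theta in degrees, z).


r = sqrt(17^2 + 16^2) = 23.3452
theta = atan2(16, 17) = 43.2643 deg
z = -15

r = 23.3452, theta = 43.2643 deg, z = -15


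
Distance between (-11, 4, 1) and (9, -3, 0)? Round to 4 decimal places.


d = sqrt((9--11)^2 + (-3-4)^2 + (0-1)^2) = 21.2132

21.2132


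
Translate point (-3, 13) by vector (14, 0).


Translation: (x+dx, y+dy) = (-3+14, 13+0) = (11, 13)

(11, 13)


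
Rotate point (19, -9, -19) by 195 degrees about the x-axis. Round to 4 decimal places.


x' = 19
y' = -9*cos(195) - -19*sin(195) = 3.7758
z' = -9*sin(195) + -19*cos(195) = 20.682

(19, 3.7758, 20.682)


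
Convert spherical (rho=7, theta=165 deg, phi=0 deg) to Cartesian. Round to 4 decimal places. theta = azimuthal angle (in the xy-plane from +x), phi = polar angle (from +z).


x = 7 * sin(0) * cos(165) = 0
y = 7 * sin(0) * sin(165) = 0
z = 7 * cos(0) = 7

(0, 0, 7)


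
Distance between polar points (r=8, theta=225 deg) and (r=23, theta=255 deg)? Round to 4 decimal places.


d = sqrt(r1^2 + r2^2 - 2*r1*r2*cos(t2-t1))
d = sqrt(8^2 + 23^2 - 2*8*23*cos(255-225)) = 16.5621

16.5621


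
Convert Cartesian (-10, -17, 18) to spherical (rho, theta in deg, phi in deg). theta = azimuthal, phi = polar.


rho = sqrt((-10)^2 + (-17)^2 + 18^2) = 26.7021
theta = atan2(-17, -10) = 239.5345 deg
phi = acos(18/26.7021) = 47.6153 deg

rho = 26.7021, theta = 239.5345 deg, phi = 47.6153 deg


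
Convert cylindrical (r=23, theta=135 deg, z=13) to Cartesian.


x = 23 * cos(135) = -16.2635
y = 23 * sin(135) = 16.2635
z = 13

(-16.2635, 16.2635, 13)


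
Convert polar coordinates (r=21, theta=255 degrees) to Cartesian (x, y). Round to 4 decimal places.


x = 21 * cos(255) = -5.4352
y = 21 * sin(255) = -20.2844

(-5.4352, -20.2844)


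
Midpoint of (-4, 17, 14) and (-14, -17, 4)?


Midpoint = ((-4+-14)/2, (17+-17)/2, (14+4)/2) = (-9, 0, 9)

(-9, 0, 9)


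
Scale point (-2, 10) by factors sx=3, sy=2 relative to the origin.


Scaling: (x*sx, y*sy) = (-2*3, 10*2) = (-6, 20)

(-6, 20)


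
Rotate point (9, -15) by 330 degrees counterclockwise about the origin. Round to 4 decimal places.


x' = 9*cos(330) - -15*sin(330) = 0.2942
y' = 9*sin(330) + -15*cos(330) = -17.4904

(0.2942, -17.4904)


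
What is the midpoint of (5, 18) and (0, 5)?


Midpoint = ((5+0)/2, (18+5)/2) = (2.5, 11.5)

(2.5, 11.5)


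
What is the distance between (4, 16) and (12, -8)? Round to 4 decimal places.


d = sqrt((12-4)^2 + (-8-16)^2) = 25.2982

25.2982


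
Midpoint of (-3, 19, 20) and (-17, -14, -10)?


Midpoint = ((-3+-17)/2, (19+-14)/2, (20+-10)/2) = (-10, 2.5, 5)

(-10, 2.5, 5)


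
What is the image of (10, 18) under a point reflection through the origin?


Reflection through origin: (x, y) -> (-x, -y)
(10, 18) -> (-10, -18)

(-10, -18)


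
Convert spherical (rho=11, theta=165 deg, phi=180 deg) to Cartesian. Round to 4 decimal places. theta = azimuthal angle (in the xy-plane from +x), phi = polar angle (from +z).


x = 11 * sin(180) * cos(165) = 0
y = 11 * sin(180) * sin(165) = 0
z = 11 * cos(180) = -11

(0, 0, -11)


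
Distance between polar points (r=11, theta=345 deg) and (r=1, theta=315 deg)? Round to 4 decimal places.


d = sqrt(r1^2 + r2^2 - 2*r1*r2*cos(t2-t1))
d = sqrt(11^2 + 1^2 - 2*11*1*cos(315-345)) = 10.1463

10.1463


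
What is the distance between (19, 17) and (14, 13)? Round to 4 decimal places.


d = sqrt((14-19)^2 + (13-17)^2) = 6.4031

6.4031


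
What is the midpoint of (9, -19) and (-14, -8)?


Midpoint = ((9+-14)/2, (-19+-8)/2) = (-2.5, -13.5)

(-2.5, -13.5)


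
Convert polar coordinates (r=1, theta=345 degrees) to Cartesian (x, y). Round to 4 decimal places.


x = 1 * cos(345) = 0.9659
y = 1 * sin(345) = -0.2588

(0.9659, -0.2588)


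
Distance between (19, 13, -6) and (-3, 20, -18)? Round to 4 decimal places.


d = sqrt((-3-19)^2 + (20-13)^2 + (-18--6)^2) = 26.0192

26.0192


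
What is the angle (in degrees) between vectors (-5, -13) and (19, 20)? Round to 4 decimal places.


dot = -5*19 + -13*20 = -355
|u| = 13.9284, |v| = 27.5862
cos(angle) = -0.9239
angle = 157.5063 degrees

157.5063 degrees


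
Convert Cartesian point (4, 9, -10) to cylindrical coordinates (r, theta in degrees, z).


r = sqrt(4^2 + 9^2) = 9.8489
theta = atan2(9, 4) = 66.0375 deg
z = -10

r = 9.8489, theta = 66.0375 deg, z = -10


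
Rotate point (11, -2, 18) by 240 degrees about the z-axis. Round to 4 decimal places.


x' = 11*cos(240) - -2*sin(240) = -7.2321
y' = 11*sin(240) + -2*cos(240) = -8.5263
z' = 18

(-7.2321, -8.5263, 18)


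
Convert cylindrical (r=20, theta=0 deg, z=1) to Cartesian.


x = 20 * cos(0) = 20
y = 20 * sin(0) = 0
z = 1

(20, 0, 1)


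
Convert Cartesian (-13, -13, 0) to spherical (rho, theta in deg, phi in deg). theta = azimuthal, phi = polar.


rho = sqrt((-13)^2 + (-13)^2 + 0^2) = 18.3848
theta = atan2(-13, -13) = 225 deg
phi = acos(0/18.3848) = 90 deg

rho = 18.3848, theta = 225 deg, phi = 90 deg


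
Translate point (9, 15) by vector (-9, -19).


Translation: (x+dx, y+dy) = (9+-9, 15+-19) = (0, -4)

(0, -4)


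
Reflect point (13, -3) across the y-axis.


Reflection across y-axis: (x, y) -> (-x, y)
(13, -3) -> (-13, -3)

(-13, -3)


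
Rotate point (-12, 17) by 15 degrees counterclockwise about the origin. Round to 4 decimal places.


x' = -12*cos(15) - 17*sin(15) = -15.991
y' = -12*sin(15) + 17*cos(15) = 13.3149

(-15.991, 13.3149)


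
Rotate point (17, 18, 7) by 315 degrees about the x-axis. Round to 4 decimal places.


x' = 17
y' = 18*cos(315) - 7*sin(315) = 17.6777
z' = 18*sin(315) + 7*cos(315) = -7.7782

(17, 17.6777, -7.7782)


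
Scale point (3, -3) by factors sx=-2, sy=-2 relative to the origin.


Scaling: (x*sx, y*sy) = (3*-2, -3*-2) = (-6, 6)

(-6, 6)


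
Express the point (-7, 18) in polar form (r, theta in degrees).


r = sqrt((-7)^2 + 18^2) = 19.3132
theta = atan2(18, -7) = 111.2505 degrees

r = 19.3132, theta = 111.2505 degrees


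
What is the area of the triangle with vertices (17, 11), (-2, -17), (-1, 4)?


Area = |x1(y2-y3) + x2(y3-y1) + x3(y1-y2)| / 2
= |17*(-17-4) + -2*(4-11) + -1*(11--17)| / 2
= 185.5

185.5


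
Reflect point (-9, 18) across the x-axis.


Reflection across x-axis: (x, y) -> (x, -y)
(-9, 18) -> (-9, -18)

(-9, -18)


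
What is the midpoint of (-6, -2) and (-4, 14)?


Midpoint = ((-6+-4)/2, (-2+14)/2) = (-5, 6)

(-5, 6)


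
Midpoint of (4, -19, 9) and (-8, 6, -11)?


Midpoint = ((4+-8)/2, (-19+6)/2, (9+-11)/2) = (-2, -6.5, -1)

(-2, -6.5, -1)


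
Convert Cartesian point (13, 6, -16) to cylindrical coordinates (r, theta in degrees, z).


r = sqrt(13^2 + 6^2) = 14.3178
theta = atan2(6, 13) = 24.7751 deg
z = -16

r = 14.3178, theta = 24.7751 deg, z = -16


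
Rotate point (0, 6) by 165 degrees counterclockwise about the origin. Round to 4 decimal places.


x' = 0*cos(165) - 6*sin(165) = -1.5529
y' = 0*sin(165) + 6*cos(165) = -5.7956

(-1.5529, -5.7956)


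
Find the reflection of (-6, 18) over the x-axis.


Reflection across x-axis: (x, y) -> (x, -y)
(-6, 18) -> (-6, -18)

(-6, -18)


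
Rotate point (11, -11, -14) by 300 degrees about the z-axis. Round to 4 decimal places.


x' = 11*cos(300) - -11*sin(300) = -4.0263
y' = 11*sin(300) + -11*cos(300) = -15.0263
z' = -14

(-4.0263, -15.0263, -14)


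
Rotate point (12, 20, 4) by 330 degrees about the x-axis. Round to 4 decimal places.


x' = 12
y' = 20*cos(330) - 4*sin(330) = 19.3205
z' = 20*sin(330) + 4*cos(330) = -6.5359

(12, 19.3205, -6.5359)


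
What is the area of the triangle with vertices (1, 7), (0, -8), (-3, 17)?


Area = |x1(y2-y3) + x2(y3-y1) + x3(y1-y2)| / 2
= |1*(-8-17) + 0*(17-7) + -3*(7--8)| / 2
= 35

35


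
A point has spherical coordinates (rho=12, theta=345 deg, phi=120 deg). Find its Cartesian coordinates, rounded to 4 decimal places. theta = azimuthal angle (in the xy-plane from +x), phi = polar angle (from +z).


x = 12 * sin(120) * cos(345) = 10.0382
y = 12 * sin(120) * sin(345) = -2.6897
z = 12 * cos(120) = -6

(10.0382, -2.6897, -6)


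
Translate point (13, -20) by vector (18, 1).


Translation: (x+dx, y+dy) = (13+18, -20+1) = (31, -19)

(31, -19)


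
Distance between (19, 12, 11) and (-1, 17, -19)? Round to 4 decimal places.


d = sqrt((-1-19)^2 + (17-12)^2 + (-19-11)^2) = 36.4005

36.4005


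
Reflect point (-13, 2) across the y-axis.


Reflection across y-axis: (x, y) -> (-x, y)
(-13, 2) -> (13, 2)

(13, 2)


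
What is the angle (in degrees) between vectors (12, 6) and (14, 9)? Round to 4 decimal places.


dot = 12*14 + 6*9 = 222
|u| = 13.4164, |v| = 16.6433
cos(angle) = 0.9942
angle = 6.1702 degrees

6.1702 degrees


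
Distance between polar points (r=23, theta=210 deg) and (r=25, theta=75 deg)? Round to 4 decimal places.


d = sqrt(r1^2 + r2^2 - 2*r1*r2*cos(t2-t1))
d = sqrt(23^2 + 25^2 - 2*23*25*cos(75-210)) = 44.3528

44.3528


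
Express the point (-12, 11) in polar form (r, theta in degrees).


r = sqrt((-12)^2 + 11^2) = 16.2788
theta = atan2(11, -12) = 137.4896 degrees

r = 16.2788, theta = 137.4896 degrees


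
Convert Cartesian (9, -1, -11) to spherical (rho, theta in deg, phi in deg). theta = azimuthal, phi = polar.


rho = sqrt(9^2 + (-1)^2 + (-11)^2) = 14.2478
theta = atan2(-1, 9) = 353.6598 deg
phi = acos(-11/14.2478) = 140.5382 deg

rho = 14.2478, theta = 353.6598 deg, phi = 140.5382 deg


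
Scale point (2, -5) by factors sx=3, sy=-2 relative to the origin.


Scaling: (x*sx, y*sy) = (2*3, -5*-2) = (6, 10)

(6, 10)


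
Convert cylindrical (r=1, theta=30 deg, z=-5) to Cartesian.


x = 1 * cos(30) = 0.866
y = 1 * sin(30) = 0.5
z = -5

(0.866, 0.5, -5)


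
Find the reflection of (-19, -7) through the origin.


Reflection through origin: (x, y) -> (-x, -y)
(-19, -7) -> (19, 7)

(19, 7)


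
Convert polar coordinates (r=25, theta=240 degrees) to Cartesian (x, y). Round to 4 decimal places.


x = 25 * cos(240) = -12.5
y = 25 * sin(240) = -21.6506

(-12.5, -21.6506)


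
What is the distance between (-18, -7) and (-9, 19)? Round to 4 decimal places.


d = sqrt((-9--18)^2 + (19--7)^2) = 27.5136

27.5136


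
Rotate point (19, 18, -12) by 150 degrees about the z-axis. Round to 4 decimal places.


x' = 19*cos(150) - 18*sin(150) = -25.4545
y' = 19*sin(150) + 18*cos(150) = -6.0885
z' = -12

(-25.4545, -6.0885, -12)


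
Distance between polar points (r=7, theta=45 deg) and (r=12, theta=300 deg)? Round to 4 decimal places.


d = sqrt(r1^2 + r2^2 - 2*r1*r2*cos(t2-t1))
d = sqrt(7^2 + 12^2 - 2*7*12*cos(300-45)) = 15.378

15.378


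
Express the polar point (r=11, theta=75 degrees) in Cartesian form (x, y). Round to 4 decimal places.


x = 11 * cos(75) = 2.847
y = 11 * sin(75) = 10.6252

(2.847, 10.6252)


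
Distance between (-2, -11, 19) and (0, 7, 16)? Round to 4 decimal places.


d = sqrt((0--2)^2 + (7--11)^2 + (16-19)^2) = 18.3576

18.3576


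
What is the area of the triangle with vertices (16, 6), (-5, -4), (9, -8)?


Area = |x1(y2-y3) + x2(y3-y1) + x3(y1-y2)| / 2
= |16*(-4--8) + -5*(-8-6) + 9*(6--4)| / 2
= 112

112


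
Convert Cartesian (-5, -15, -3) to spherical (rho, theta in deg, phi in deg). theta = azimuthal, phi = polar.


rho = sqrt((-5)^2 + (-15)^2 + (-3)^2) = 16.0935
theta = atan2(-15, -5) = 251.5651 deg
phi = acos(-3/16.0935) = 100.7434 deg

rho = 16.0935, theta = 251.5651 deg, phi = 100.7434 deg


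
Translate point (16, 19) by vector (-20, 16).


Translation: (x+dx, y+dy) = (16+-20, 19+16) = (-4, 35)

(-4, 35)


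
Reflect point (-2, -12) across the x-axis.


Reflection across x-axis: (x, y) -> (x, -y)
(-2, -12) -> (-2, 12)

(-2, 12)


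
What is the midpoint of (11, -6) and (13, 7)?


Midpoint = ((11+13)/2, (-6+7)/2) = (12, 0.5)

(12, 0.5)


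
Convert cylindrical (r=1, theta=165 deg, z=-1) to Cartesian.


x = 1 * cos(165) = -0.9659
y = 1 * sin(165) = 0.2588
z = -1

(-0.9659, 0.2588, -1)


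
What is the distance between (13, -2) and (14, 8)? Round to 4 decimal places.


d = sqrt((14-13)^2 + (8--2)^2) = 10.0499

10.0499


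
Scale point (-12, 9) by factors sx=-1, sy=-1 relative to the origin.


Scaling: (x*sx, y*sy) = (-12*-1, 9*-1) = (12, -9)

(12, -9)


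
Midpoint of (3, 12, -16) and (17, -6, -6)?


Midpoint = ((3+17)/2, (12+-6)/2, (-16+-6)/2) = (10, 3, -11)

(10, 3, -11)


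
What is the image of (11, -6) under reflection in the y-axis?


Reflection across y-axis: (x, y) -> (-x, y)
(11, -6) -> (-11, -6)

(-11, -6)


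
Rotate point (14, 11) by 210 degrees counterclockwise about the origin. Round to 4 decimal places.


x' = 14*cos(210) - 11*sin(210) = -6.6244
y' = 14*sin(210) + 11*cos(210) = -16.5263

(-6.6244, -16.5263)


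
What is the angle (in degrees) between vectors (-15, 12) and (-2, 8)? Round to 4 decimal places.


dot = -15*-2 + 12*8 = 126
|u| = 19.2094, |v| = 8.2462
cos(angle) = 0.7954
angle = 37.3039 degrees

37.3039 degrees


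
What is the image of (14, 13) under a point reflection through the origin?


Reflection through origin: (x, y) -> (-x, -y)
(14, 13) -> (-14, -13)

(-14, -13)


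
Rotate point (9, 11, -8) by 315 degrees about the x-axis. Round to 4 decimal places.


x' = 9
y' = 11*cos(315) - -8*sin(315) = 2.1213
z' = 11*sin(315) + -8*cos(315) = -13.435

(9, 2.1213, -13.435)


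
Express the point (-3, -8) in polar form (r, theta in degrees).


r = sqrt((-3)^2 + (-8)^2) = 8.544
theta = atan2(-8, -3) = 249.444 degrees

r = 8.544, theta = 249.444 degrees


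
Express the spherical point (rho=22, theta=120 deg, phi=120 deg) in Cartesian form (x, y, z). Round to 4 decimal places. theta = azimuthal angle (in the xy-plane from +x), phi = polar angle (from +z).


x = 22 * sin(120) * cos(120) = -9.5263
y = 22 * sin(120) * sin(120) = 16.5
z = 22 * cos(120) = -11

(-9.5263, 16.5, -11)


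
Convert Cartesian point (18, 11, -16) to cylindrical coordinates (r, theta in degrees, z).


r = sqrt(18^2 + 11^2) = 21.095
theta = atan2(11, 18) = 31.4296 deg
z = -16

r = 21.095, theta = 31.4296 deg, z = -16


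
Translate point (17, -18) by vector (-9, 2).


Translation: (x+dx, y+dy) = (17+-9, -18+2) = (8, -16)

(8, -16)


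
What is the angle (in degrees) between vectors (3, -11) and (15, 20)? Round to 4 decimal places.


dot = 3*15 + -11*20 = -175
|u| = 11.4018, |v| = 25
cos(angle) = -0.6139
angle = 127.875 degrees

127.875 degrees


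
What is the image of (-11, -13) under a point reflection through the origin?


Reflection through origin: (x, y) -> (-x, -y)
(-11, -13) -> (11, 13)

(11, 13)


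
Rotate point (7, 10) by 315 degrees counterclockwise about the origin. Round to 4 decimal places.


x' = 7*cos(315) - 10*sin(315) = 12.0208
y' = 7*sin(315) + 10*cos(315) = 2.1213

(12.0208, 2.1213)


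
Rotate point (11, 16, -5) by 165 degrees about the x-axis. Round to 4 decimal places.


x' = 11
y' = 16*cos(165) - -5*sin(165) = -14.1607
z' = 16*sin(165) + -5*cos(165) = 8.9707

(11, -14.1607, 8.9707)


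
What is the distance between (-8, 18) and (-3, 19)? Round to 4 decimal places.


d = sqrt((-3--8)^2 + (19-18)^2) = 5.099

5.099


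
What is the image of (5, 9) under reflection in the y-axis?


Reflection across y-axis: (x, y) -> (-x, y)
(5, 9) -> (-5, 9)

(-5, 9)


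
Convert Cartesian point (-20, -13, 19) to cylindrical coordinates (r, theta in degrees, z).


r = sqrt((-20)^2 + (-13)^2) = 23.8537
theta = atan2(-13, -20) = 213.0239 deg
z = 19

r = 23.8537, theta = 213.0239 deg, z = 19


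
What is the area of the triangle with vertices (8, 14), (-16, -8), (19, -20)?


Area = |x1(y2-y3) + x2(y3-y1) + x3(y1-y2)| / 2
= |8*(-8--20) + -16*(-20-14) + 19*(14--8)| / 2
= 529

529


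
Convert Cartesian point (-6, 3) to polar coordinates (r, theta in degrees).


r = sqrt((-6)^2 + 3^2) = 6.7082
theta = atan2(3, -6) = 153.4349 degrees

r = 6.7082, theta = 153.4349 degrees


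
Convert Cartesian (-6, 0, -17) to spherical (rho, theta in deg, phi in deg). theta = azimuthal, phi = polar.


rho = sqrt((-6)^2 + 0^2 + (-17)^2) = 18.0278
theta = atan2(0, -6) = 180 deg
phi = acos(-17/18.0278) = 160.56 deg

rho = 18.0278, theta = 180 deg, phi = 160.56 deg


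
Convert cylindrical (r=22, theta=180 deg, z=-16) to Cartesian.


x = 22 * cos(180) = -22
y = 22 * sin(180) = 0
z = -16

(-22, 0, -16)


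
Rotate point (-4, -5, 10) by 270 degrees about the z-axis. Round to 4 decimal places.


x' = -4*cos(270) - -5*sin(270) = -5
y' = -4*sin(270) + -5*cos(270) = 4
z' = 10

(-5, 4, 10)


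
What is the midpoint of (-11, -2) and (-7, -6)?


Midpoint = ((-11+-7)/2, (-2+-6)/2) = (-9, -4)

(-9, -4)


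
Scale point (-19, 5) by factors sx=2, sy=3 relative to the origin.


Scaling: (x*sx, y*sy) = (-19*2, 5*3) = (-38, 15)

(-38, 15)


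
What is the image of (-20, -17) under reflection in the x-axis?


Reflection across x-axis: (x, y) -> (x, -y)
(-20, -17) -> (-20, 17)

(-20, 17)


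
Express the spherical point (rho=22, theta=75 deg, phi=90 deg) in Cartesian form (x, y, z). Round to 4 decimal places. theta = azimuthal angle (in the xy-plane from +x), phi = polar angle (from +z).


x = 22 * sin(90) * cos(75) = 5.694
y = 22 * sin(90) * sin(75) = 21.2504
z = 22 * cos(90) = 0

(5.694, 21.2504, 0)


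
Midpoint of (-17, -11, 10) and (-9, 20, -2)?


Midpoint = ((-17+-9)/2, (-11+20)/2, (10+-2)/2) = (-13, 4.5, 4)

(-13, 4.5, 4)


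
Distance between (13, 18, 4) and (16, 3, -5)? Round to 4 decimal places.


d = sqrt((16-13)^2 + (3-18)^2 + (-5-4)^2) = 17.7482

17.7482


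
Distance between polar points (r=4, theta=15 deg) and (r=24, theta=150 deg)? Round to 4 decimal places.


d = sqrt(r1^2 + r2^2 - 2*r1*r2*cos(t2-t1))
d = sqrt(4^2 + 24^2 - 2*4*24*cos(150-15)) = 26.9771

26.9771


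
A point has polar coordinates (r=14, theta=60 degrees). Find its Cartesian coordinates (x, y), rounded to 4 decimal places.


x = 14 * cos(60) = 7
y = 14 * sin(60) = 12.1244

(7, 12.1244)


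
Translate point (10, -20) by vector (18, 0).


Translation: (x+dx, y+dy) = (10+18, -20+0) = (28, -20)

(28, -20)


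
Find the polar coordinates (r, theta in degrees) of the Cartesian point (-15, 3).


r = sqrt((-15)^2 + 3^2) = 15.2971
theta = atan2(3, -15) = 168.6901 degrees

r = 15.2971, theta = 168.6901 degrees


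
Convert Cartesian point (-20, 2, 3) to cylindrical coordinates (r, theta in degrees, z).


r = sqrt((-20)^2 + 2^2) = 20.0998
theta = atan2(2, -20) = 174.2894 deg
z = 3

r = 20.0998, theta = 174.2894 deg, z = 3


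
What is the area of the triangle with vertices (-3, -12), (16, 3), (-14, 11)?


Area = |x1(y2-y3) + x2(y3-y1) + x3(y1-y2)| / 2
= |-3*(3-11) + 16*(11--12) + -14*(-12-3)| / 2
= 301

301


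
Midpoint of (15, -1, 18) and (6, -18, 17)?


Midpoint = ((15+6)/2, (-1+-18)/2, (18+17)/2) = (10.5, -9.5, 17.5)

(10.5, -9.5, 17.5)


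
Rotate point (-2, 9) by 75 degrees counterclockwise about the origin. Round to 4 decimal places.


x' = -2*cos(75) - 9*sin(75) = -9.211
y' = -2*sin(75) + 9*cos(75) = 0.3975

(-9.211, 0.3975)


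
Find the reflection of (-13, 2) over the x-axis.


Reflection across x-axis: (x, y) -> (x, -y)
(-13, 2) -> (-13, -2)

(-13, -2)


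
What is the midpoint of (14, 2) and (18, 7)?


Midpoint = ((14+18)/2, (2+7)/2) = (16, 4.5)

(16, 4.5)


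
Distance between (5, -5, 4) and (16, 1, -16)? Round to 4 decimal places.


d = sqrt((16-5)^2 + (1--5)^2 + (-16-4)^2) = 23.6008

23.6008


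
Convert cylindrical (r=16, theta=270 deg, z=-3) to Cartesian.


x = 16 * cos(270) = 0
y = 16 * sin(270) = -16
z = -3

(0, -16, -3)


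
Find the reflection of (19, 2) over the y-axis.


Reflection across y-axis: (x, y) -> (-x, y)
(19, 2) -> (-19, 2)

(-19, 2)


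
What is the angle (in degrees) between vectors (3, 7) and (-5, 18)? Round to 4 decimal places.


dot = 3*-5 + 7*18 = 111
|u| = 7.6158, |v| = 18.6815
cos(angle) = 0.7802
angle = 38.7227 degrees

38.7227 degrees


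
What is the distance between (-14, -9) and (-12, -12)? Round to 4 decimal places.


d = sqrt((-12--14)^2 + (-12--9)^2) = 3.6056

3.6056


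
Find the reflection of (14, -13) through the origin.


Reflection through origin: (x, y) -> (-x, -y)
(14, -13) -> (-14, 13)

(-14, 13)


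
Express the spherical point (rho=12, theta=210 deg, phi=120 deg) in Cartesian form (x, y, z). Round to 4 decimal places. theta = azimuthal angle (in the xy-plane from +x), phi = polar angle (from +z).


x = 12 * sin(120) * cos(210) = -9
y = 12 * sin(120) * sin(210) = -5.1962
z = 12 * cos(120) = -6

(-9, -5.1962, -6)


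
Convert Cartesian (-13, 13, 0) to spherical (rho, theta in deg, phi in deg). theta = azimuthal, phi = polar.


rho = sqrt((-13)^2 + 13^2 + 0^2) = 18.3848
theta = atan2(13, -13) = 135 deg
phi = acos(0/18.3848) = 90 deg

rho = 18.3848, theta = 135 deg, phi = 90 deg


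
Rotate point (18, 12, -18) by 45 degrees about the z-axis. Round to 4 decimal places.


x' = 18*cos(45) - 12*sin(45) = 4.2426
y' = 18*sin(45) + 12*cos(45) = 21.2132
z' = -18

(4.2426, 21.2132, -18)


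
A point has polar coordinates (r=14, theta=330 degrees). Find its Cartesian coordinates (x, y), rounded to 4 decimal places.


x = 14 * cos(330) = 12.1244
y = 14 * sin(330) = -7

(12.1244, -7)


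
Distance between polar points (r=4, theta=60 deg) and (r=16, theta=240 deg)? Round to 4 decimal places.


d = sqrt(r1^2 + r2^2 - 2*r1*r2*cos(t2-t1))
d = sqrt(4^2 + 16^2 - 2*4*16*cos(240-60)) = 20

20


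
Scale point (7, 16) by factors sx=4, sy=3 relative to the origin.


Scaling: (x*sx, y*sy) = (7*4, 16*3) = (28, 48)

(28, 48)


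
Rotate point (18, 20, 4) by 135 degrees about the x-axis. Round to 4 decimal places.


x' = 18
y' = 20*cos(135) - 4*sin(135) = -16.9706
z' = 20*sin(135) + 4*cos(135) = 11.3137

(18, -16.9706, 11.3137)


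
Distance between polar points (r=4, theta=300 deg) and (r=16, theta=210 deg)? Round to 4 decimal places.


d = sqrt(r1^2 + r2^2 - 2*r1*r2*cos(t2-t1))
d = sqrt(4^2 + 16^2 - 2*4*16*cos(210-300)) = 16.4924

16.4924


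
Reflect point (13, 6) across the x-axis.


Reflection across x-axis: (x, y) -> (x, -y)
(13, 6) -> (13, -6)

(13, -6)


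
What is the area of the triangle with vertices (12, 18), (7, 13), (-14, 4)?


Area = |x1(y2-y3) + x2(y3-y1) + x3(y1-y2)| / 2
= |12*(13-4) + 7*(4-18) + -14*(18-13)| / 2
= 30

30


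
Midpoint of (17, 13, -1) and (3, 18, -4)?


Midpoint = ((17+3)/2, (13+18)/2, (-1+-4)/2) = (10, 15.5, -2.5)

(10, 15.5, -2.5)


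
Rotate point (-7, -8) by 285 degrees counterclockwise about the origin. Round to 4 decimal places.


x' = -7*cos(285) - -8*sin(285) = -9.5391
y' = -7*sin(285) + -8*cos(285) = 4.6909

(-9.5391, 4.6909)


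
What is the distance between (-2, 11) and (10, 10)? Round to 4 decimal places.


d = sqrt((10--2)^2 + (10-11)^2) = 12.0416

12.0416


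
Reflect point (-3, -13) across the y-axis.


Reflection across y-axis: (x, y) -> (-x, y)
(-3, -13) -> (3, -13)

(3, -13)


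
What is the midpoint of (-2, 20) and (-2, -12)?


Midpoint = ((-2+-2)/2, (20+-12)/2) = (-2, 4)

(-2, 4)


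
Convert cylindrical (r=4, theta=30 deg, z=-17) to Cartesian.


x = 4 * cos(30) = 3.4641
y = 4 * sin(30) = 2
z = -17

(3.4641, 2, -17)


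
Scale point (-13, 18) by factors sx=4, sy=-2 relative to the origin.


Scaling: (x*sx, y*sy) = (-13*4, 18*-2) = (-52, -36)

(-52, -36)


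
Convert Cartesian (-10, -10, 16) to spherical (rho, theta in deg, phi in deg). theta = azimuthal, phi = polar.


rho = sqrt((-10)^2 + (-10)^2 + 16^2) = 21.3542
theta = atan2(-10, -10) = 225 deg
phi = acos(16/21.3542) = 41.4729 deg

rho = 21.3542, theta = 225 deg, phi = 41.4729 deg


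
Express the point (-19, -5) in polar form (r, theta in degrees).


r = sqrt((-19)^2 + (-5)^2) = 19.6469
theta = atan2(-5, -19) = 194.7436 degrees

r = 19.6469, theta = 194.7436 degrees


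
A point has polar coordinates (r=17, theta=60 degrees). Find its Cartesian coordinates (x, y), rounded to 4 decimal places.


x = 17 * cos(60) = 8.5
y = 17 * sin(60) = 14.7224

(8.5, 14.7224)
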